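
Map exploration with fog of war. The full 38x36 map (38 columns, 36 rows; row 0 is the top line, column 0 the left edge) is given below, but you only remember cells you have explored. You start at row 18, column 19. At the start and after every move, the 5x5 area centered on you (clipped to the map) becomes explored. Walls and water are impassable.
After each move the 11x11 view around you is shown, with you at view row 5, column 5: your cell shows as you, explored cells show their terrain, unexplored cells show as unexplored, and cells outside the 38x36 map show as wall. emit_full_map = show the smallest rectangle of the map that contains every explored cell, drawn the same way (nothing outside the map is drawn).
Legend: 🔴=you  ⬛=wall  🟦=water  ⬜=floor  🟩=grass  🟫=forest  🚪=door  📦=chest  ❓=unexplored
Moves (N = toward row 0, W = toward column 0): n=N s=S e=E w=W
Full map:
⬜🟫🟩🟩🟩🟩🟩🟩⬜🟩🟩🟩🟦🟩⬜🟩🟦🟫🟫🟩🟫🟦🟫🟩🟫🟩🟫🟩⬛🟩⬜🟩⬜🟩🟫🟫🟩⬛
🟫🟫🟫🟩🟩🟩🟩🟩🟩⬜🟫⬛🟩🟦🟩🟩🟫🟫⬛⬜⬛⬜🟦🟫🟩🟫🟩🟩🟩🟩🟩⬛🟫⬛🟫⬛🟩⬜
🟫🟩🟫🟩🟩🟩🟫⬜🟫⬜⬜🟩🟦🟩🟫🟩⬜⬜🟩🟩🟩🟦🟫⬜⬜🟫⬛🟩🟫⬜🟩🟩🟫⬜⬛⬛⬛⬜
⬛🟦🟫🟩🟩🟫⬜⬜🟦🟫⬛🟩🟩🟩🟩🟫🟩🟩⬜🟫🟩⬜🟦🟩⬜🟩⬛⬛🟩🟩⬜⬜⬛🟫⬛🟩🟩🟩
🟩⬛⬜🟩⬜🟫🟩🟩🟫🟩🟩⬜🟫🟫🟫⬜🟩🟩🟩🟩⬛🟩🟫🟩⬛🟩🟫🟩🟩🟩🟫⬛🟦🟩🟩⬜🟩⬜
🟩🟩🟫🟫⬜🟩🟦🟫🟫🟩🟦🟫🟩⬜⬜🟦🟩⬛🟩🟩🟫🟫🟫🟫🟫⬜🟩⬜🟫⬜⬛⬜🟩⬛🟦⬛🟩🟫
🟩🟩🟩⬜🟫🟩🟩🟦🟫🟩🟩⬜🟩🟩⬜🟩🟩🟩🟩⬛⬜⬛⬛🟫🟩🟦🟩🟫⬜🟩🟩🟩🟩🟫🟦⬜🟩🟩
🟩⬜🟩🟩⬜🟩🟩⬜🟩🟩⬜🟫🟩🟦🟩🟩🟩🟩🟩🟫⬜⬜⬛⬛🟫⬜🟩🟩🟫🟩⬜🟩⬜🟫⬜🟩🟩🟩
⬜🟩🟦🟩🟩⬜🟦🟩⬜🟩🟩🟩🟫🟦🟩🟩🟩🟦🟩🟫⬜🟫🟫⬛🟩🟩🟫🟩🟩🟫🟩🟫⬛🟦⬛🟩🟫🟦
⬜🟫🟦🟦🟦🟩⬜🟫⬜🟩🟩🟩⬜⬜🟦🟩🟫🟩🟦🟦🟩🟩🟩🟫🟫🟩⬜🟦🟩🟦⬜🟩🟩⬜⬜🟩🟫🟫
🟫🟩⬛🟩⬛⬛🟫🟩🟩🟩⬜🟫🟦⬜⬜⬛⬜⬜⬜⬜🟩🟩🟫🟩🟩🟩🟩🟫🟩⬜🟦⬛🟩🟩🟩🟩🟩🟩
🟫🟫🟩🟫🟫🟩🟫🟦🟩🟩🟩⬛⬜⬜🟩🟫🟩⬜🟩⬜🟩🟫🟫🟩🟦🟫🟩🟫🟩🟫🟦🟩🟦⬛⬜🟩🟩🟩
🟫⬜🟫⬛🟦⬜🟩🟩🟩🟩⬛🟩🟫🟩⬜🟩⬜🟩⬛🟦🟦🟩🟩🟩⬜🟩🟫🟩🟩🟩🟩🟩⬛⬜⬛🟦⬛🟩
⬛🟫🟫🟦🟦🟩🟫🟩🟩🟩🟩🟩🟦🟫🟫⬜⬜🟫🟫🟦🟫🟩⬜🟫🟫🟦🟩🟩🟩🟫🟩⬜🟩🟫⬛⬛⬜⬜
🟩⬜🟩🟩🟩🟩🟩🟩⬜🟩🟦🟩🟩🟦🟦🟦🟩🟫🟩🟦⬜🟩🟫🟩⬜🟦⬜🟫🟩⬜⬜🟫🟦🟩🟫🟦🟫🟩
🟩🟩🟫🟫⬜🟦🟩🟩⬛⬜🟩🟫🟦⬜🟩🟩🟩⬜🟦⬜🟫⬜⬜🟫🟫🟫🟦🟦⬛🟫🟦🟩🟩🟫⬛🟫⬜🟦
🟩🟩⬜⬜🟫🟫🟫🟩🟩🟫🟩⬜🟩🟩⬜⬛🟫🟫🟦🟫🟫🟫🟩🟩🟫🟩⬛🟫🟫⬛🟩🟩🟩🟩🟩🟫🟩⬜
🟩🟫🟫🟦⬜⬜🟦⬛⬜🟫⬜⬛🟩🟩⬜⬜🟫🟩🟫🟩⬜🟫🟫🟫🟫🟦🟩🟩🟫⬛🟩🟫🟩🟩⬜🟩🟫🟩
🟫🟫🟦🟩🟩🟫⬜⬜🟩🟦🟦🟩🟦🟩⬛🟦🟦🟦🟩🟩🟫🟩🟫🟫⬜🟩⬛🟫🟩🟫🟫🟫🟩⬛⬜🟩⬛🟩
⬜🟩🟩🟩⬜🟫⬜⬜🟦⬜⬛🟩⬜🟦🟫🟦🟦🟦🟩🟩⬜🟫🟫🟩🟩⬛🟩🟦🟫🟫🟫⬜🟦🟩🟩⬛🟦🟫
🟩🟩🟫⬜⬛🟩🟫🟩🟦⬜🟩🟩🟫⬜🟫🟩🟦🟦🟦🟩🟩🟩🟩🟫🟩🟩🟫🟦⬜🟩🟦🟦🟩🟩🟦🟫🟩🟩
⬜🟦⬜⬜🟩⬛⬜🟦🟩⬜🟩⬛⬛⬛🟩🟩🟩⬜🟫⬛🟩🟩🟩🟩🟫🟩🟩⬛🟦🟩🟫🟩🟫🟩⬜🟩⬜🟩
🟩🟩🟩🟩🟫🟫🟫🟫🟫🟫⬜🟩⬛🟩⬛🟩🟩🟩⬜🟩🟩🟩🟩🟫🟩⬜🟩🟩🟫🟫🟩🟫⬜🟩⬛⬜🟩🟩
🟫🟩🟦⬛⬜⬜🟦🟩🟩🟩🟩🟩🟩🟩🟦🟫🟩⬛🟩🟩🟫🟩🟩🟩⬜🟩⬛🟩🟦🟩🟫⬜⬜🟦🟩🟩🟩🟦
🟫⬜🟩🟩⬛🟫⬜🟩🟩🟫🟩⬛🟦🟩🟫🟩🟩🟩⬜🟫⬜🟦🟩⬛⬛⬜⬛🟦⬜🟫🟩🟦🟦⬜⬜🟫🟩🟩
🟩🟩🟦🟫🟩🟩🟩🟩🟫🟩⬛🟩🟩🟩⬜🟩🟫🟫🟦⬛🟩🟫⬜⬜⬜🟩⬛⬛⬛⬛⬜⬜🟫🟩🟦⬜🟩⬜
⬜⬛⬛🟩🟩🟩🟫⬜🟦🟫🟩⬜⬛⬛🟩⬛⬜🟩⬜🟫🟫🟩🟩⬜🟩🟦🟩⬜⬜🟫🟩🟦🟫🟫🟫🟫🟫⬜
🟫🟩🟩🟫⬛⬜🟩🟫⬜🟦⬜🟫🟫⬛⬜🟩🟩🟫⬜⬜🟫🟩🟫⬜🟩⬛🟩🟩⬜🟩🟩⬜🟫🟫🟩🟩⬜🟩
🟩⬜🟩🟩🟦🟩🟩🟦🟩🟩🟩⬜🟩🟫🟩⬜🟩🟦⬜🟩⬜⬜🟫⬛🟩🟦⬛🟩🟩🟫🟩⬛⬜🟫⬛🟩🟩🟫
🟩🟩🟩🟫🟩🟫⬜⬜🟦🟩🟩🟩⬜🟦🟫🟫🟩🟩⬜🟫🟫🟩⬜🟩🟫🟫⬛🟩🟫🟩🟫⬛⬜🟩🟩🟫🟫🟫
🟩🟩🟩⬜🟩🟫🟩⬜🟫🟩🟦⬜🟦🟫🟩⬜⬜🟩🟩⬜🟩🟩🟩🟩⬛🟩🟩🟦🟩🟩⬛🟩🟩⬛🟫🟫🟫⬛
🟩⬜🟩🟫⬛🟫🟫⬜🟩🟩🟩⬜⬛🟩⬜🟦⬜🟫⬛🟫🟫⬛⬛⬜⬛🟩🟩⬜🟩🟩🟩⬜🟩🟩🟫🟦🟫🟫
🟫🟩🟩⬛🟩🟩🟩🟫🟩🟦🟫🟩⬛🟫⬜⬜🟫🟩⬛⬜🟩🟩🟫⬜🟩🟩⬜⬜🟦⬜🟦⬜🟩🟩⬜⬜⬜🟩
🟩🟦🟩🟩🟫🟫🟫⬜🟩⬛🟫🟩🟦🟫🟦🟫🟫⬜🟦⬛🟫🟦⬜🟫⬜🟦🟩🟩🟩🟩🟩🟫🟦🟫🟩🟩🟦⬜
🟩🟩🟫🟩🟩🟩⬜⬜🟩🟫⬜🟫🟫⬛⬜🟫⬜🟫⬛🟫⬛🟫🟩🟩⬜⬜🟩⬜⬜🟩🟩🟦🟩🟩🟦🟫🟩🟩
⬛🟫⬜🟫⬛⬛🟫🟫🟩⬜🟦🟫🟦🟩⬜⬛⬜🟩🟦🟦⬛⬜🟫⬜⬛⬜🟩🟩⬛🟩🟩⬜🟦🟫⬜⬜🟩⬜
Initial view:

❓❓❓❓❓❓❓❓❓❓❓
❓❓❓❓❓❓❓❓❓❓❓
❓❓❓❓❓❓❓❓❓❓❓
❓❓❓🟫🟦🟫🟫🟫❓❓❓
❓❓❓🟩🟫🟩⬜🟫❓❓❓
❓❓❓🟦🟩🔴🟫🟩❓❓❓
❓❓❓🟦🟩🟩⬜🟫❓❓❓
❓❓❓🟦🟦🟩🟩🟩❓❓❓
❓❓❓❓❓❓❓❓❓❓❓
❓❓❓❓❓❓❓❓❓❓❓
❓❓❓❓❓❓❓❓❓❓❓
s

❓❓❓❓❓❓❓❓❓❓❓
❓❓❓❓❓❓❓❓❓❓❓
❓❓❓🟫🟦🟫🟫🟫❓❓❓
❓❓❓🟩🟫🟩⬜🟫❓❓❓
❓❓❓🟦🟩🟩🟫🟩❓❓❓
❓❓❓🟦🟩🔴⬜🟫❓❓❓
❓❓❓🟦🟦🟩🟩🟩❓❓❓
❓❓❓⬜🟫⬛🟩🟩❓❓❓
❓❓❓❓❓❓❓❓❓❓❓
❓❓❓❓❓❓❓❓❓❓❓
❓❓❓❓❓❓❓❓❓❓❓

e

❓❓❓❓❓❓❓❓❓❓❓
❓❓❓❓❓❓❓❓❓❓❓
❓❓🟫🟦🟫🟫🟫❓❓❓❓
❓❓🟩🟫🟩⬜🟫🟫❓❓❓
❓❓🟦🟩🟩🟫🟩🟫❓❓❓
❓❓🟦🟩🟩🔴🟫🟫❓❓❓
❓❓🟦🟦🟩🟩🟩🟩❓❓❓
❓❓⬜🟫⬛🟩🟩🟩❓❓❓
❓❓❓❓❓❓❓❓❓❓❓
❓❓❓❓❓❓❓❓❓❓❓
❓❓❓❓❓❓❓❓❓❓❓

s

❓❓❓❓❓❓❓❓❓❓❓
❓❓🟫🟦🟫🟫🟫❓❓❓❓
❓❓🟩🟫🟩⬜🟫🟫❓❓❓
❓❓🟦🟩🟩🟫🟩🟫❓❓❓
❓❓🟦🟩🟩⬜🟫🟫❓❓❓
❓❓🟦🟦🟩🔴🟩🟩❓❓❓
❓❓⬜🟫⬛🟩🟩🟩❓❓❓
❓❓❓⬜🟩🟩🟩🟩❓❓❓
❓❓❓❓❓❓❓❓❓❓❓
❓❓❓❓❓❓❓❓❓❓❓
❓❓❓❓❓❓❓❓❓❓❓

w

❓❓❓❓❓❓❓❓❓❓❓
❓❓❓🟫🟦🟫🟫🟫❓❓❓
❓❓❓🟩🟫🟩⬜🟫🟫❓❓
❓❓❓🟦🟩🟩🟫🟩🟫❓❓
❓❓❓🟦🟩🟩⬜🟫🟫❓❓
❓❓❓🟦🟦🔴🟩🟩🟩❓❓
❓❓❓⬜🟫⬛🟩🟩🟩❓❓
❓❓❓🟩⬜🟩🟩🟩🟩❓❓
❓❓❓❓❓❓❓❓❓❓❓
❓❓❓❓❓❓❓❓❓❓❓
❓❓❓❓❓❓❓❓❓❓❓

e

❓❓❓❓❓❓❓❓❓❓❓
❓❓🟫🟦🟫🟫🟫❓❓❓❓
❓❓🟩🟫🟩⬜🟫🟫❓❓❓
❓❓🟦🟩🟩🟫🟩🟫❓❓❓
❓❓🟦🟩🟩⬜🟫🟫❓❓❓
❓❓🟦🟦🟩🔴🟩🟩❓❓❓
❓❓⬜🟫⬛🟩🟩🟩❓❓❓
❓❓🟩⬜🟩🟩🟩🟩❓❓❓
❓❓❓❓❓❓❓❓❓❓❓
❓❓❓❓❓❓❓❓❓❓❓
❓❓❓❓❓❓❓❓❓❓❓

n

❓❓❓❓❓❓❓❓❓❓❓
❓❓❓❓❓❓❓❓❓❓❓
❓❓🟫🟦🟫🟫🟫❓❓❓❓
❓❓🟩🟫🟩⬜🟫🟫❓❓❓
❓❓🟦🟩🟩🟫🟩🟫❓❓❓
❓❓🟦🟩🟩🔴🟫🟫❓❓❓
❓❓🟦🟦🟩🟩🟩🟩❓❓❓
❓❓⬜🟫⬛🟩🟩🟩❓❓❓
❓❓🟩⬜🟩🟩🟩🟩❓❓❓
❓❓❓❓❓❓❓❓❓❓❓
❓❓❓❓❓❓❓❓❓❓❓

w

❓❓❓❓❓❓❓❓❓❓❓
❓❓❓❓❓❓❓❓❓❓❓
❓❓❓🟫🟦🟫🟫🟫❓❓❓
❓❓❓🟩🟫🟩⬜🟫🟫❓❓
❓❓❓🟦🟩🟩🟫🟩🟫❓❓
❓❓❓🟦🟩🔴⬜🟫🟫❓❓
❓❓❓🟦🟦🟩🟩🟩🟩❓❓
❓❓❓⬜🟫⬛🟩🟩🟩❓❓
❓❓❓🟩⬜🟩🟩🟩🟩❓❓
❓❓❓❓❓❓❓❓❓❓❓
❓❓❓❓❓❓❓❓❓❓❓

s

❓❓❓❓❓❓❓❓❓❓❓
❓❓❓🟫🟦🟫🟫🟫❓❓❓
❓❓❓🟩🟫🟩⬜🟫🟫❓❓
❓❓❓🟦🟩🟩🟫🟩🟫❓❓
❓❓❓🟦🟩🟩⬜🟫🟫❓❓
❓❓❓🟦🟦🔴🟩🟩🟩❓❓
❓❓❓⬜🟫⬛🟩🟩🟩❓❓
❓❓❓🟩⬜🟩🟩🟩🟩❓❓
❓❓❓❓❓❓❓❓❓❓❓
❓❓❓❓❓❓❓❓❓❓❓
❓❓❓❓❓❓❓❓❓❓❓

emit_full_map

🟫🟦🟫🟫🟫❓
🟩🟫🟩⬜🟫🟫
🟦🟩🟩🟫🟩🟫
🟦🟩🟩⬜🟫🟫
🟦🟦🔴🟩🟩🟩
⬜🟫⬛🟩🟩🟩
🟩⬜🟩🟩🟩🟩

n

❓❓❓❓❓❓❓❓❓❓❓
❓❓❓❓❓❓❓❓❓❓❓
❓❓❓🟫🟦🟫🟫🟫❓❓❓
❓❓❓🟩🟫🟩⬜🟫🟫❓❓
❓❓❓🟦🟩🟩🟫🟩🟫❓❓
❓❓❓🟦🟩🔴⬜🟫🟫❓❓
❓❓❓🟦🟦🟩🟩🟩🟩❓❓
❓❓❓⬜🟫⬛🟩🟩🟩❓❓
❓❓❓🟩⬜🟩🟩🟩🟩❓❓
❓❓❓❓❓❓❓❓❓❓❓
❓❓❓❓❓❓❓❓❓❓❓


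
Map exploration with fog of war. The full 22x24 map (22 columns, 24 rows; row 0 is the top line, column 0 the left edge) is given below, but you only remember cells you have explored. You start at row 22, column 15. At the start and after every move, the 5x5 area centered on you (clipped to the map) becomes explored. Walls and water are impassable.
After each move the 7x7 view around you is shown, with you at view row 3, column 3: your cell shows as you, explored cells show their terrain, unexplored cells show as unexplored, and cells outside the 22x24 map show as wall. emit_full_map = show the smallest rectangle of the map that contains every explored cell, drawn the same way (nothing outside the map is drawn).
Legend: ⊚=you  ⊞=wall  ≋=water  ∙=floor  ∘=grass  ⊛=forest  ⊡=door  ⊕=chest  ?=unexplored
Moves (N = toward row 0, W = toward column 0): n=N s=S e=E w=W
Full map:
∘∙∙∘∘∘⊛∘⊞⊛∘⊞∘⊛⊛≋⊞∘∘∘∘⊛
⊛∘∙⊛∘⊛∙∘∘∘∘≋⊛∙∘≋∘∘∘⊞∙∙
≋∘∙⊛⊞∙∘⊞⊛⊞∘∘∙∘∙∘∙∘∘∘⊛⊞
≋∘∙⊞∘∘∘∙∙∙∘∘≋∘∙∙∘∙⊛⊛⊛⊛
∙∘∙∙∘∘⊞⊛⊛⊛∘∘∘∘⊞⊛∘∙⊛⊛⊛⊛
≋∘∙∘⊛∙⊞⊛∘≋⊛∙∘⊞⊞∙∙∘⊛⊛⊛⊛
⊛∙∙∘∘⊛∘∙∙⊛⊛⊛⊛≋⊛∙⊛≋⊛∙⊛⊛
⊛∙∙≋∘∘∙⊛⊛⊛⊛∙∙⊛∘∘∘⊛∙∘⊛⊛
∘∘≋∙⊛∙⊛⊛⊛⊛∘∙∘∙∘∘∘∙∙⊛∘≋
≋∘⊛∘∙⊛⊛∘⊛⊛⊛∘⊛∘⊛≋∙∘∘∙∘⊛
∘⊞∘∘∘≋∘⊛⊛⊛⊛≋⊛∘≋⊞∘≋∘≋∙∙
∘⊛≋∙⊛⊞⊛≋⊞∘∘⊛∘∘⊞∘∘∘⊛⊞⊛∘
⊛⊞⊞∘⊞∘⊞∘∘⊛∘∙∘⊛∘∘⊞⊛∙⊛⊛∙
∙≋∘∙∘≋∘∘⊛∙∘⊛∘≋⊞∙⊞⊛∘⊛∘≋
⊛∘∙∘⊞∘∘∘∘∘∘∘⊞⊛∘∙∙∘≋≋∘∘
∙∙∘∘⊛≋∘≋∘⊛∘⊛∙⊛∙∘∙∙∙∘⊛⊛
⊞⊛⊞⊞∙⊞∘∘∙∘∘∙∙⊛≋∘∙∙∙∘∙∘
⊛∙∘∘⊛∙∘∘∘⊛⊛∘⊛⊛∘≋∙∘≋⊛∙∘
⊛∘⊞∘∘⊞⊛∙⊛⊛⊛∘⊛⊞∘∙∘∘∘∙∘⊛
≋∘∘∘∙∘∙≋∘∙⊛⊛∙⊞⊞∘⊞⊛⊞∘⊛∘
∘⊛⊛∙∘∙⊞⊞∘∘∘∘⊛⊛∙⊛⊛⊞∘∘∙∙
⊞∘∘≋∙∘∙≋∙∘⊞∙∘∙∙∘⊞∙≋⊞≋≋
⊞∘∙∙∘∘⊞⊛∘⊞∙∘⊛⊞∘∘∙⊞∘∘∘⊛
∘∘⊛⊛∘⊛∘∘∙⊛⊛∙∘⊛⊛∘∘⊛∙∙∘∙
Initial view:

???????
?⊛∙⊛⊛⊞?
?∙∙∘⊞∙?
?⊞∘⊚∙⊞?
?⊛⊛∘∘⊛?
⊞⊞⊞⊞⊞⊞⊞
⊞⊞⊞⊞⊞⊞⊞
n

???????
?⊞⊞∘⊞⊛?
?⊛∙⊛⊛⊞?
?∙∙⊚⊞∙?
?⊞∘∘∙⊞?
?⊛⊛∘∘⊛?
⊞⊞⊞⊞⊞⊞⊞

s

?⊞⊞∘⊞⊛?
?⊛∙⊛⊛⊞?
?∙∙∘⊞∙?
?⊞∘⊚∙⊞?
?⊛⊛∘∘⊛?
⊞⊞⊞⊞⊞⊞⊞
⊞⊞⊞⊞⊞⊞⊞

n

???????
?⊞⊞∘⊞⊛?
?⊛∙⊛⊛⊞?
?∙∙⊚⊞∙?
?⊞∘∘∙⊞?
?⊛⊛∘∘⊛?
⊞⊞⊞⊞⊞⊞⊞

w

???????
?∙⊞⊞∘⊞⊛
?⊛⊛∙⊛⊛⊞
?∘∙⊚∘⊞∙
?⊛⊞∘∘∙⊞
?∘⊛⊛∘∘⊛
⊞⊞⊞⊞⊞⊞⊞

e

???????
∙⊞⊞∘⊞⊛?
⊛⊛∙⊛⊛⊞?
∘∙∙⊚⊞∙?
⊛⊞∘∘∙⊞?
∘⊛⊛∘∘⊛?
⊞⊞⊞⊞⊞⊞⊞

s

∙⊞⊞∘⊞⊛?
⊛⊛∙⊛⊛⊞?
∘∙∙∘⊞∙?
⊛⊞∘⊚∙⊞?
∘⊛⊛∘∘⊛?
⊞⊞⊞⊞⊞⊞⊞
⊞⊞⊞⊞⊞⊞⊞

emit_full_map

∙⊞⊞∘⊞⊛
⊛⊛∙⊛⊛⊞
∘∙∙∘⊞∙
⊛⊞∘⊚∙⊞
∘⊛⊛∘∘⊛

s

⊛⊛∙⊛⊛⊞?
∘∙∙∘⊞∙?
⊛⊞∘∘∙⊞?
∘⊛⊛⊚∘⊛?
⊞⊞⊞⊞⊞⊞⊞
⊞⊞⊞⊞⊞⊞⊞
⊞⊞⊞⊞⊞⊞⊞

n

∙⊞⊞∘⊞⊛?
⊛⊛∙⊛⊛⊞?
∘∙∙∘⊞∙?
⊛⊞∘⊚∙⊞?
∘⊛⊛∘∘⊛?
⊞⊞⊞⊞⊞⊞⊞
⊞⊞⊞⊞⊞⊞⊞

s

⊛⊛∙⊛⊛⊞?
∘∙∙∘⊞∙?
⊛⊞∘∘∙⊞?
∘⊛⊛⊚∘⊛?
⊞⊞⊞⊞⊞⊞⊞
⊞⊞⊞⊞⊞⊞⊞
⊞⊞⊞⊞⊞⊞⊞

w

?⊛⊛∙⊛⊛⊞
?∘∙∙∘⊞∙
?⊛⊞∘∘∙⊞
?∘⊛⊚∘∘⊛
⊞⊞⊞⊞⊞⊞⊞
⊞⊞⊞⊞⊞⊞⊞
⊞⊞⊞⊞⊞⊞⊞

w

??⊛⊛∙⊛⊛
?∙∘∙∙∘⊞
?∘⊛⊞∘∘∙
?∙∘⊚⊛∘∘
⊞⊞⊞⊞⊞⊞⊞
⊞⊞⊞⊞⊞⊞⊞
⊞⊞⊞⊞⊞⊞⊞

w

???⊛⊛∙⊛
?⊞∙∘∙∙∘
?∙∘⊛⊞∘∘
?⊛∙⊚⊛⊛∘
⊞⊞⊞⊞⊞⊞⊞
⊞⊞⊞⊞⊞⊞⊞
⊞⊞⊞⊞⊞⊞⊞

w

????⊛⊛∙
?∘⊞∙∘∙∙
?⊞∙∘⊛⊞∘
?⊛⊛⊚∘⊛⊛
⊞⊞⊞⊞⊞⊞⊞
⊞⊞⊞⊞⊞⊞⊞
⊞⊞⊞⊞⊞⊞⊞

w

?????⊛⊛
?∙∘⊞∙∘∙
?∘⊞∙∘⊛⊞
?∙⊛⊚∙∘⊛
⊞⊞⊞⊞⊞⊞⊞
⊞⊞⊞⊞⊞⊞⊞
⊞⊞⊞⊞⊞⊞⊞

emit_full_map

????∙⊞⊞∘⊞⊛
????⊛⊛∙⊛⊛⊞
∙∘⊞∙∘∙∙∘⊞∙
∘⊞∙∘⊛⊞∘∘∙⊞
∙⊛⊚∙∘⊛⊛∘∘⊛

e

????⊛⊛∙
∙∘⊞∙∘∙∙
∘⊞∙∘⊛⊞∘
∙⊛⊛⊚∘⊛⊛
⊞⊞⊞⊞⊞⊞⊞
⊞⊞⊞⊞⊞⊞⊞
⊞⊞⊞⊞⊞⊞⊞

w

?????⊛⊛
?∙∘⊞∙∘∙
?∘⊞∙∘⊛⊞
?∙⊛⊚∙∘⊛
⊞⊞⊞⊞⊞⊞⊞
⊞⊞⊞⊞⊞⊞⊞
⊞⊞⊞⊞⊞⊞⊞

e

????⊛⊛∙
∙∘⊞∙∘∙∙
∘⊞∙∘⊛⊞∘
∙⊛⊛⊚∘⊛⊛
⊞⊞⊞⊞⊞⊞⊞
⊞⊞⊞⊞⊞⊞⊞
⊞⊞⊞⊞⊞⊞⊞


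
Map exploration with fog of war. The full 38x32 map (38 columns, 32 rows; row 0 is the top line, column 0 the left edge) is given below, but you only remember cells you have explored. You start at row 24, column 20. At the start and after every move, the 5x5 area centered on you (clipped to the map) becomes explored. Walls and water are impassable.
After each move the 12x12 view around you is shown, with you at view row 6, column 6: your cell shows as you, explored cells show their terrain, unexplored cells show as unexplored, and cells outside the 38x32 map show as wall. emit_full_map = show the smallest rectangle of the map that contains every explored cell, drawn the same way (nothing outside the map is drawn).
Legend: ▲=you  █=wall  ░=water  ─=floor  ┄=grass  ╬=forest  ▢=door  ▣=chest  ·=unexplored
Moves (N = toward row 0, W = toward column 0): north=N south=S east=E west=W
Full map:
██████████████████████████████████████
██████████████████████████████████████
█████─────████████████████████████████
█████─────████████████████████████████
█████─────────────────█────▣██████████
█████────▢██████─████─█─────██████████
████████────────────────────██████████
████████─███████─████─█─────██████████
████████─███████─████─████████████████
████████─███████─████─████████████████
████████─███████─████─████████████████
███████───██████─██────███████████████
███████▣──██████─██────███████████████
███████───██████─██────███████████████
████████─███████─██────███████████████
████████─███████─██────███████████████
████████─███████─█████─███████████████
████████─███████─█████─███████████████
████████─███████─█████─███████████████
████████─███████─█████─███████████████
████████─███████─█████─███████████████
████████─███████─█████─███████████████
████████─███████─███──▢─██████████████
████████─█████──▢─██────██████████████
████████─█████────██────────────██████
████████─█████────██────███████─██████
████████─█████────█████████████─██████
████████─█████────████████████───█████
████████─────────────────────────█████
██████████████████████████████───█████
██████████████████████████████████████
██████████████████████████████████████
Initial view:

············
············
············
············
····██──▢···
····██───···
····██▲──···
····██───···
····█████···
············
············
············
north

············
············
············
············
····████─···
····██──▢···
····██▲──···
····██───···
····██───···
····█████···
············
············

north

············
············
············
············
····████─···
····████─···
····██▲─▢···
····██───···
····██───···
····██───···
····█████···
············

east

············
············
············
············
···████─█···
···████─█···
···██─▲▢─···
···██────···
···██────···
···██───····
···█████····
············

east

············
············
············
············
··████─██···
··████─██···
··██──▲─█···
··██────█···
··██─────···
··██───·····
··█████·····
············

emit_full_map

████─██
████─██
██──▲─█
██────█
██─────
██───··
█████··

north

············
············
············
············
····██─██···
··████─██···
··████▲██···
··██──▢─█···
··██────█···
··██─────···
··██───·····
··█████·····

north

············
············
············
············
····██─██···
····██─██···
··████▲██···
··████─██···
··██──▢─█···
··██────█···
··██─────···
··██───·····

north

············
············
············
············
····██─██···
····██─██···
····██▲██···
··████─██···
··████─██···
··██──▢─█···
··██────█···
··██─────···

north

············
············
············
············
····██─██···
····██─██···
····██▲██···
····██─██···
··████─██···
··████─██···
··██──▢─█···
··██────█···

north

············
············
············
············
····───██···
····██─██···
····██▲██···
····██─██···
····██─██···
··████─██···
··████─██···
··██──▢─█···

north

············
············
············
············
····───██···
····───██···
····██▲██···
····██─██···
····██─██···
····██─██···
··████─██···
··████─██···

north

············
············
············
············
····───██···
····───██···
····──▲██···
····██─██···
····██─██···
····██─██···
····██─██···
··████─██···

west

············
············
············
············
····────██··
····────██··
····──▲─██··
····███─██··
····███─██··
·····██─██··
·····██─██··
···████─██··

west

············
············
············
············
····█────██·
····█────██·
····█─▲──██·
····████─██·
····████─██·
······██─██·
······██─██·
····████─██·

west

············
············
············
············
····██────██
····██────██
····██▲───██
····█████─██
····█████─██
·······██─██
·······██─██
·····████─██

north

············
············
············
············
····██───···
····██────██
····██▲───██
····██────██
····█████─██
····█████─██
·······██─██
·······██─██

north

············
············
············
············
····██───···
····██───···
····██▲───██
····██────██
····██────██
····█████─██
····█████─██
·······██─██

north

············
············
············
············
····████─···
····██───···
····██▲──···
····██────██
····██────██
····██────██
····█████─██
····█████─██

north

············
············
············
············
····████─···
····████─···
····██▲──···
····██───···
····██────██
····██────██
····██────██
····█████─██

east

············
············
············
············
···████─█···
···████─█···
···██─▲──···
···██────···
···██────██·
···██────██·
···██────██·
···█████─██·

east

············
············
············
············
··████─██···
··████─██···
··██──▲─█···
··██────█···
··██────██··
··██────██··
··██────██··
··█████─██··

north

············
············
············
············
····██─██···
··████─██···
··████▲██···
··██────█···
··██────█···
··██────██··
··██────██··
··██────██··

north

············
············
············
············
····██─█─···
····██─██···
··████▲██···
··████─██···
··██────█···
··██────█···
··██────██··
··██────██··

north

············
············
············
············
····─────···
····██─█─···
····██▲██···
··████─██···
··████─██···
··██────█···
··██────█···
··██────██··

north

············
············
············
············
····██─█─···
····─────···
····██▲█─···
····██─██···
··████─██···
··████─██···
··██────█···
··██────█···

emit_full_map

··██─█─·
··─────·
··██▲█─·
··██─██·
████─██·
████─██·
██────█·
██────█·
██────██
██────██
██────██
█████─██
█████─██
···██─██
···██─██
·████─██
·████─██
·██──▢─█
·██────█
·██─────
·██───··
·█████··


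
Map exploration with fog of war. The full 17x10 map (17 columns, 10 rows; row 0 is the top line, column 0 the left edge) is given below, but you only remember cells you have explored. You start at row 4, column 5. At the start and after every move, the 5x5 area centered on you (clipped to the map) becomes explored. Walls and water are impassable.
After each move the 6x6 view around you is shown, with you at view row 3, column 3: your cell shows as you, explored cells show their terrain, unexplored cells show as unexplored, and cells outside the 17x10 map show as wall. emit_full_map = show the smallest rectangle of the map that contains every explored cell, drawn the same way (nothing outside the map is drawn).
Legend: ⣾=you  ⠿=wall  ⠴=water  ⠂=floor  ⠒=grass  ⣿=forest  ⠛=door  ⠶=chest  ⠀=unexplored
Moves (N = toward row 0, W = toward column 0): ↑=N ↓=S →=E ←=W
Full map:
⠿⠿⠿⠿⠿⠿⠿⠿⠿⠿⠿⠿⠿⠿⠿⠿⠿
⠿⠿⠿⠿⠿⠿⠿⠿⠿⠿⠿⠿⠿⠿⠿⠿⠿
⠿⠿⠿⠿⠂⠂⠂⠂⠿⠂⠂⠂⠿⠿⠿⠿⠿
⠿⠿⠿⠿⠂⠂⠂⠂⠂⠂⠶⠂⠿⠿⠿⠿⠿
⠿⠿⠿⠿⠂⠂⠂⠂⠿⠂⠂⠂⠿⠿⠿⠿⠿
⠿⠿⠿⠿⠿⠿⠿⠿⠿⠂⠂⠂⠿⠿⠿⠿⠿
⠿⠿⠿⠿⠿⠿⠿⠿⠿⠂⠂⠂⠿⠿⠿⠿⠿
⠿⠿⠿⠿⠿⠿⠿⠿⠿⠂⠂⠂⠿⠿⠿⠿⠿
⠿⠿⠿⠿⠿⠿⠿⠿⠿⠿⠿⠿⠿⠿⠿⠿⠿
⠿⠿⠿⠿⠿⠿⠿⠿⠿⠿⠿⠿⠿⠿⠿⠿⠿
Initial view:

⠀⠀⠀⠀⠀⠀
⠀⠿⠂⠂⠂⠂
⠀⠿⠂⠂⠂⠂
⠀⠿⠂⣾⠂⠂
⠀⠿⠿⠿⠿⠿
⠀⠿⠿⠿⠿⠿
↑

⠀⠀⠀⠀⠀⠀
⠀⠿⠿⠿⠿⠿
⠀⠿⠂⠂⠂⠂
⠀⠿⠂⣾⠂⠂
⠀⠿⠂⠂⠂⠂
⠀⠿⠿⠿⠿⠿

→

⠀⠀⠀⠀⠀⠀
⠿⠿⠿⠿⠿⠿
⠿⠂⠂⠂⠂⠿
⠿⠂⠂⣾⠂⠂
⠿⠂⠂⠂⠂⠿
⠿⠿⠿⠿⠿⠿

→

⠀⠀⠀⠀⠀⠀
⠿⠿⠿⠿⠿⠿
⠂⠂⠂⠂⠿⠂
⠂⠂⠂⣾⠂⠂
⠂⠂⠂⠂⠿⠂
⠿⠿⠿⠿⠿⠂

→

⠀⠀⠀⠀⠀⠀
⠿⠿⠿⠿⠿⠿
⠂⠂⠂⠿⠂⠂
⠂⠂⠂⣾⠂⠶
⠂⠂⠂⠿⠂⠂
⠿⠿⠿⠿⠂⠂

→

⠀⠀⠀⠀⠀⠀
⠿⠿⠿⠿⠿⠿
⠂⠂⠿⠂⠂⠂
⠂⠂⠂⣾⠶⠂
⠂⠂⠿⠂⠂⠂
⠿⠿⠿⠂⠂⠂

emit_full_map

⠿⠿⠿⠿⠿⠿⠿⠿⠿
⠿⠂⠂⠂⠂⠿⠂⠂⠂
⠿⠂⠂⠂⠂⠂⣾⠶⠂
⠿⠂⠂⠂⠂⠿⠂⠂⠂
⠿⠿⠿⠿⠿⠿⠂⠂⠂
⠿⠿⠿⠿⠿⠀⠀⠀⠀

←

⠀⠀⠀⠀⠀⠀
⠿⠿⠿⠿⠿⠿
⠂⠂⠂⠿⠂⠂
⠂⠂⠂⣾⠂⠶
⠂⠂⠂⠿⠂⠂
⠿⠿⠿⠿⠂⠂

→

⠀⠀⠀⠀⠀⠀
⠿⠿⠿⠿⠿⠿
⠂⠂⠿⠂⠂⠂
⠂⠂⠂⣾⠶⠂
⠂⠂⠿⠂⠂⠂
⠿⠿⠿⠂⠂⠂

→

⠀⠀⠀⠀⠀⠀
⠿⠿⠿⠿⠿⠿
⠂⠿⠂⠂⠂⠿
⠂⠂⠂⣾⠂⠿
⠂⠿⠂⠂⠂⠿
⠿⠿⠂⠂⠂⠿

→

⠀⠀⠀⠀⠀⠀
⠿⠿⠿⠿⠿⠿
⠿⠂⠂⠂⠿⠿
⠂⠂⠶⣾⠿⠿
⠿⠂⠂⠂⠿⠿
⠿⠂⠂⠂⠿⠿

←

⠀⠀⠀⠀⠀⠀
⠿⠿⠿⠿⠿⠿
⠂⠿⠂⠂⠂⠿
⠂⠂⠂⣾⠂⠿
⠂⠿⠂⠂⠂⠿
⠿⠿⠂⠂⠂⠿

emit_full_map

⠿⠿⠿⠿⠿⠿⠿⠿⠿⠿⠿
⠿⠂⠂⠂⠂⠿⠂⠂⠂⠿⠿
⠿⠂⠂⠂⠂⠂⠂⣾⠂⠿⠿
⠿⠂⠂⠂⠂⠿⠂⠂⠂⠿⠿
⠿⠿⠿⠿⠿⠿⠂⠂⠂⠿⠿
⠿⠿⠿⠿⠿⠀⠀⠀⠀⠀⠀


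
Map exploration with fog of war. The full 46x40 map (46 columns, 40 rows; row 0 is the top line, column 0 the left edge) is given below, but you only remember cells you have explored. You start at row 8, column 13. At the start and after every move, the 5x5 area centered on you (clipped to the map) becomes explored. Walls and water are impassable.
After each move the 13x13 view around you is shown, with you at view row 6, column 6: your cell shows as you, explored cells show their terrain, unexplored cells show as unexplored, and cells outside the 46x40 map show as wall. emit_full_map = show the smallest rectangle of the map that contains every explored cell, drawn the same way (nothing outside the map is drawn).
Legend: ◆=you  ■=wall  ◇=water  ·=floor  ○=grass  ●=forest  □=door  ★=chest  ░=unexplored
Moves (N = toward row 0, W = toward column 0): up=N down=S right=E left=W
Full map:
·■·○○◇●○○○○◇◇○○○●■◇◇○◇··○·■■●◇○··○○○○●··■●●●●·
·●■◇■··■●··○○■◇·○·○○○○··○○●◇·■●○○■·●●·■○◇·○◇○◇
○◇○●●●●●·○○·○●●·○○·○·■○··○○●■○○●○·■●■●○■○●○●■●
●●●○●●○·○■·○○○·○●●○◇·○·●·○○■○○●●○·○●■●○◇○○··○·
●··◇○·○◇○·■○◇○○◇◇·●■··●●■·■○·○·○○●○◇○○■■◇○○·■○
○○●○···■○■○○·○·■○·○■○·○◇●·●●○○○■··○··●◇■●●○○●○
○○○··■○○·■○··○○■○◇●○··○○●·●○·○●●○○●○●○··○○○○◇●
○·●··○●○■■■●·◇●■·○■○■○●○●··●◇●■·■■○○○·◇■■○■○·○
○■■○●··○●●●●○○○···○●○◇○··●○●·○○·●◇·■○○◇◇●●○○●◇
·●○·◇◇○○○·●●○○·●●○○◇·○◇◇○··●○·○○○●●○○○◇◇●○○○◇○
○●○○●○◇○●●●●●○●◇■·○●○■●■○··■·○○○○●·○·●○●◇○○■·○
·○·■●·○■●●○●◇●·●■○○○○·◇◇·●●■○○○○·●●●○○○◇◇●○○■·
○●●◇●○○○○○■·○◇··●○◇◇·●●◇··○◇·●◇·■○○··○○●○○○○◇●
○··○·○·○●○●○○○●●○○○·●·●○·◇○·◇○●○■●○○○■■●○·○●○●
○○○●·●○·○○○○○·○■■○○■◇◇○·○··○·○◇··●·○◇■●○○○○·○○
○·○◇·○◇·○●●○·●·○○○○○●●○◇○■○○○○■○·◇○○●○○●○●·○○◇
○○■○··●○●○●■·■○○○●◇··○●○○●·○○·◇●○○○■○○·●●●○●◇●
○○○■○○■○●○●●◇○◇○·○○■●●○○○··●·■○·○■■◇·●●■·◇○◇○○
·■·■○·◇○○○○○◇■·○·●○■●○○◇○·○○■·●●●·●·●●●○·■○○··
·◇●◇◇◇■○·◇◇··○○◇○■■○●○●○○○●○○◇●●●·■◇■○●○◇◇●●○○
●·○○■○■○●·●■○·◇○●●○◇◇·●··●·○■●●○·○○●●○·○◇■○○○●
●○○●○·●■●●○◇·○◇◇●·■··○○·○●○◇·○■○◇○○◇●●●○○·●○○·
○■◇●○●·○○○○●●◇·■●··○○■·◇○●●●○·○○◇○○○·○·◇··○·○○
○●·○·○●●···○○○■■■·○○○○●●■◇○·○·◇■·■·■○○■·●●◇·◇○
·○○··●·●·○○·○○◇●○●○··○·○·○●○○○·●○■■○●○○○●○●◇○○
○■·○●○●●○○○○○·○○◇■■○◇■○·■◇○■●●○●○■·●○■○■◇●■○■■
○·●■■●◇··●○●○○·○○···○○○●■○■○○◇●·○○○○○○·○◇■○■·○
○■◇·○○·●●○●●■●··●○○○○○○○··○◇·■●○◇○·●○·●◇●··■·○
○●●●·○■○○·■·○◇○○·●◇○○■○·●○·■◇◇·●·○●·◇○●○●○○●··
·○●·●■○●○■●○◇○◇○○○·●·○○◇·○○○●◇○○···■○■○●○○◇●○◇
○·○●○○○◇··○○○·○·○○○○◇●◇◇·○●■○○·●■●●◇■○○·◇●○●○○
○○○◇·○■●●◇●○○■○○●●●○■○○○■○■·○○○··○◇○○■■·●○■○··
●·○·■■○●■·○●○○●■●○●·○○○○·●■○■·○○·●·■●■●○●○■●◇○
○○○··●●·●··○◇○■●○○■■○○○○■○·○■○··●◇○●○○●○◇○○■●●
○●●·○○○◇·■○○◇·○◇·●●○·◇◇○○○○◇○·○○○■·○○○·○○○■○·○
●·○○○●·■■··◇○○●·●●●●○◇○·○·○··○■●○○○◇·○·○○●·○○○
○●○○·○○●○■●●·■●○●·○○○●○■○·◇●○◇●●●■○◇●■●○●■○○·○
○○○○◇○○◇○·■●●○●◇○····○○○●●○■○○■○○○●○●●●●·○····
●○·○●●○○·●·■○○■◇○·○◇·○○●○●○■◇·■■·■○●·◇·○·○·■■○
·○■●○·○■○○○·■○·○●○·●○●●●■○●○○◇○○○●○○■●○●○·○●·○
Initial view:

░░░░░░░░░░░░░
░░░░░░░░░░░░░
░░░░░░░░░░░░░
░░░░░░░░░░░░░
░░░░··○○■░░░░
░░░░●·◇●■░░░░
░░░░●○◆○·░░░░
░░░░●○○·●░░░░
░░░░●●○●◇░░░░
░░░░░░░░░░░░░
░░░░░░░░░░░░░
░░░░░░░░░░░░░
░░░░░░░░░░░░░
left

░░░░░░░░░░░░░
░░░░░░░░░░░░░
░░░░░░░░░░░░░
░░░░░░░░░░░░░
░░░░○··○○■░░░
░░░░■●·◇●■░░░
░░░░●●◆○○·░░░
░░░░●●○○·●░░░
░░░░●●●○●◇░░░
░░░░░░░░░░░░░
░░░░░░░░░░░░░
░░░░░░░░░░░░░
░░░░░░░░░░░░░

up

░░░░░░░░░░░░░
░░░░░░░░░░░░░
░░░░░░░░░░░░░
░░░░░░░░░░░░░
░░░░○○·○·░░░░
░░░░○··○○■░░░
░░░░■●◆◇●■░░░
░░░░●●○○○·░░░
░░░░●●○○·●░░░
░░░░●●●○●◇░░░
░░░░░░░░░░░░░
░░░░░░░░░░░░░
░░░░░░░░░░░░░

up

░░░░░░░░░░░░░
░░░░░░░░░░░░░
░░░░░░░░░░░░░
░░░░░░░░░░░░░
░░░░■○◇○○░░░░
░░░░○○·○·░░░░
░░░░○·◆○○■░░░
░░░░■●·◇●■░░░
░░░░●●○○○·░░░
░░░░●●○○·●░░░
░░░░●●●○●◇░░░
░░░░░░░░░░░░░
░░░░░░░░░░░░░

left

░░░░░░░░░░░░░
░░░░░░░░░░░░░
░░░░░░░░░░░░░
░░░░░░░░░░░░░
░░░░·■○◇○○░░░
░░░░■○○·○·░░░
░░░░■○◆·○○■░░
░░░░■■●·◇●■░░
░░░░●●●○○○·░░
░░░░░●●○○·●░░
░░░░░●●●○●◇░░
░░░░░░░░░░░░░
░░░░░░░░░░░░░

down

░░░░░░░░░░░░░
░░░░░░░░░░░░░
░░░░░░░░░░░░░
░░░░·■○◇○○░░░
░░░░■○○·○·░░░
░░░░■○··○○■░░
░░░░■■◆·◇●■░░
░░░░●●●○○○·░░
░░░░·●●○○·●░░
░░░░░●●●○●◇░░
░░░░░░░░░░░░░
░░░░░░░░░░░░░
░░░░░░░░░░░░░

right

░░░░░░░░░░░░░
░░░░░░░░░░░░░
░░░░░░░░░░░░░
░░░·■○◇○○░░░░
░░░■○○·○·░░░░
░░░■○··○○■░░░
░░░■■●◆◇●■░░░
░░░●●●○○○·░░░
░░░·●●○○·●░░░
░░░░●●●○●◇░░░
░░░░░░░░░░░░░
░░░░░░░░░░░░░
░░░░░░░░░░░░░

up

░░░░░░░░░░░░░
░░░░░░░░░░░░░
░░░░░░░░░░░░░
░░░░░░░░░░░░░
░░░·■○◇○○░░░░
░░░■○○·○·░░░░
░░░■○·◆○○■░░░
░░░■■●·◇●■░░░
░░░●●●○○○·░░░
░░░·●●○○·●░░░
░░░░●●●○●◇░░░
░░░░░░░░░░░░░
░░░░░░░░░░░░░

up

■■■■■■■■■■■■■
░░░░░░░░░░░░░
░░░░░░░░░░░░░
░░░░░░░░░░░░░
░░░░·○○○·░░░░
░░░·■○◇○○░░░░
░░░■○○◆○·░░░░
░░░■○··○○■░░░
░░░■■●·◇●■░░░
░░░●●●○○○·░░░
░░░·●●○○·●░░░
░░░░●●●○●◇░░░
░░░░░░░░░░░░░

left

■■■■■■■■■■■■■
░░░░░░░░░░░░░
░░░░░░░░░░░░░
░░░░░░░░░░░░░
░░░░■·○○○·░░░
░░░░·■○◇○○░░░
░░░░■○◆·○·░░░
░░░░■○··○○■░░
░░░░■■●·◇●■░░
░░░░●●●○○○·░░
░░░░·●●○○·●░░
░░░░░●●●○●◇░░
░░░░░░░░░░░░░

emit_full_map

■·○○○·░
·■○◇○○░
■○◆·○·░
■○··○○■
■■●·◇●■
●●●○○○·
·●●○○·●
░●●●○●◇

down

░░░░░░░░░░░░░
░░░░░░░░░░░░░
░░░░░░░░░░░░░
░░░░■·○○○·░░░
░░░░·■○◇○○░░░
░░░░■○○·○·░░░
░░░░■○◆·○○■░░
░░░░■■●·◇●■░░
░░░░●●●○○○·░░
░░░░·●●○○·●░░
░░░░░●●●○●◇░░
░░░░░░░░░░░░░
░░░░░░░░░░░░░

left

░░░░░░░░░░░░░
░░░░░░░░░░░░░
░░░░░░░░░░░░░
░░░░░■·○○○·░░
░░░░○·■○◇○○░░
░░░░○■○○·○·░░
░░░░·■◆··○○■░
░░░░■■■●·◇●■░
░░░░●●●●○○○·░
░░░░░·●●○○·●░
░░░░░░●●●○●◇░
░░░░░░░░░░░░░
░░░░░░░░░░░░░

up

■■■■■■■■■■■■■
░░░░░░░░░░░░░
░░░░░░░░░░░░░
░░░░░░░░░░░░░
░░░░○■·○○○·░░
░░░░○·■○◇○○░░
░░░░○■◆○·○·░░
░░░░·■○··○○■░
░░░░■■■●·◇●■░
░░░░●●●●○○○·░
░░░░░·●●○○·●░
░░░░░░●●●○●◇░
░░░░░░░░░░░░░

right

■■■■■■■■■■■■■
░░░░░░░░░░░░░
░░░░░░░░░░░░░
░░░░░░░░░░░░░
░░░○■·○○○·░░░
░░░○·■○◇○○░░░
░░░○■○◆·○·░░░
░░░·■○··○○■░░
░░░■■■●·◇●■░░
░░░●●●●○○○·░░
░░░░·●●○○·●░░
░░░░░●●●○●◇░░
░░░░░░░░░░░░░

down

░░░░░░░░░░░░░
░░░░░░░░░░░░░
░░░░░░░░░░░░░
░░░○■·○○○·░░░
░░░○·■○◇○○░░░
░░░○■○○·○·░░░
░░░·■○◆·○○■░░
░░░■■■●·◇●■░░
░░░●●●●○○○·░░
░░░░·●●○○·●░░
░░░░░●●●○●◇░░
░░░░░░░░░░░░░
░░░░░░░░░░░░░

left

░░░░░░░░░░░░░
░░░░░░░░░░░░░
░░░░░░░░░░░░░
░░░░○■·○○○·░░
░░░░○·■○◇○○░░
░░░░○■○○·○·░░
░░░░·■◆··○○■░
░░░░■■■●·◇●■░
░░░░●●●●○○○·░
░░░░░·●●○○·●░
░░░░░░●●●○●◇░
░░░░░░░░░░░░░
░░░░░░░░░░░░░

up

■■■■■■■■■■■■■
░░░░░░░░░░░░░
░░░░░░░░░░░░░
░░░░░░░░░░░░░
░░░░○■·○○○·░░
░░░░○·■○◇○○░░
░░░░○■◆○·○·░░
░░░░·■○··○○■░
░░░░■■■●·◇●■░
░░░░●●●●○○○·░
░░░░░·●●○○·●░
░░░░░░●●●○●◇░
░░░░░░░░░░░░░

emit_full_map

○■·○○○·░
○·■○◇○○░
○■◆○·○·░
·■○··○○■
■■■●·◇●■
●●●●○○○·
░·●●○○·●
░░●●●○●◇

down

░░░░░░░░░░░░░
░░░░░░░░░░░░░
░░░░░░░░░░░░░
░░░░○■·○○○·░░
░░░░○·■○◇○○░░
░░░░○■○○·○·░░
░░░░·■◆··○○■░
░░░░■■■●·◇●■░
░░░░●●●●○○○·░
░░░░░·●●○○·●░
░░░░░░●●●○●◇░
░░░░░░░░░░░░░
░░░░░░░░░░░░░

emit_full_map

○■·○○○·░
○·■○◇○○░
○■○○·○·░
·■◆··○○■
■■■●·◇●■
●●●●○○○·
░·●●○○·●
░░●●●○●◇
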